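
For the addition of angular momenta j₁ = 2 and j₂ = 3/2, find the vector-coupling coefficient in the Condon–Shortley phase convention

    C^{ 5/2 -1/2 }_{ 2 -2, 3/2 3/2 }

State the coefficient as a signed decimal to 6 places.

triangle: 1!*3!*2!/7! = 12/5040
(j±m)!: 0!*4!*3!*0!*2!*3! = 1728
prefactor² = (2J+1)*Δ*N² = 864/35
  k=1: −1/(1!*0!*3!*2!*0!*0!) = -1/12
Σ = -1/12  ⇒  CG² = 864/35*(-1/12)² = 6/35
CG = −√(6/35) = -0.414039

-0.414039  (= −√(6/35))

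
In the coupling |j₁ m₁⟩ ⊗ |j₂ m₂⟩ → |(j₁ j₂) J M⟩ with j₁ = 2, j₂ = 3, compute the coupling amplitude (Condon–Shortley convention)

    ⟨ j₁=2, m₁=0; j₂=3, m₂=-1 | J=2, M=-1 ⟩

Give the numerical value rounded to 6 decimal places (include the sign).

−√(1/7) = -0.377964

j₁+j₂−J=3  J+j₁−j₂=1  J−j₁+j₂=3  j₁+j₂+J+1=8
(j₁±m₁, j₂±m₂, J±M) = (2,2,2,4,1,3)
P² = 36/7
sum k=1..2:
  [1] −1/4 = -1/4
  [2] +1/12 = 1/12
S = -1/6
C² = P²·S² = 1/7 ; C = -0.377964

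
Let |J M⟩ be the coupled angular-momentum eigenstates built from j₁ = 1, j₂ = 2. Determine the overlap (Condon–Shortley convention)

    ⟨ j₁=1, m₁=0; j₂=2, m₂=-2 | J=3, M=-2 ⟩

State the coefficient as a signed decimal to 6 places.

+0.577350

√[7·0!2!4!/7! · 1!1!0!4!1!5!] = √(192)
  +(−1)^0/∏(0,0,1,0,1,4)! = 1/24  (running 1/24)
⟨..|..⟩ = √(192)·(1/24) = +0.577350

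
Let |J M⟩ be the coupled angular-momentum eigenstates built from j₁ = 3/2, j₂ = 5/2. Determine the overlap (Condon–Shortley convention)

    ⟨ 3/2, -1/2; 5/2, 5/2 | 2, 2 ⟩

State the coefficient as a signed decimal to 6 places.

triangle: 2!×1!×3!/7! = 12/5040
(j±m)!: 1!×2!×5!×0!×4!×0! = 5760
prefactor² = (2J+1)×Δ×N² = 480/7
  k=2: +1/(2!×0!×0!×3!×1!×0!) = 1/12
Σ = 1/12  ⇒  CG² = 480/7×1/12² = 10/21
CG = +√(10/21) = +0.690066

+√(10/21) ≈ +0.690066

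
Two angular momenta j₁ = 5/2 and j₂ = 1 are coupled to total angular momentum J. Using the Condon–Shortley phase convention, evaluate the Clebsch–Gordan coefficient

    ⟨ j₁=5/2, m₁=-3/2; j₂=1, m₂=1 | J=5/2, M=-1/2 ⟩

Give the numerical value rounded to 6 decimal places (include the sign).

−√(16/35) ≈ -0.676123

√[6·1!4!1!/7! · 1!4!2!0!2!3!] = √(576/35)
  +(−1)^1/∏(1,0,3,1,1,0)! = -1/6  (running -1/6)
⟨..|..⟩ = √(576/35)·(-1/6) = -0.676123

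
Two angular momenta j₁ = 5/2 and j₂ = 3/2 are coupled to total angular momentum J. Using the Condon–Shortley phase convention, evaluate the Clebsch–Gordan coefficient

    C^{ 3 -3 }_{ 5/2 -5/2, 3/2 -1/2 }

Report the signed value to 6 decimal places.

-0.790569  (= −√(5/8))

triangle: 1!·4!·2!/8! = 48/40320
(j±m)!: 0!·5!·1!·2!·0!·6! = 172800
prefactor² = (2J+1)·Δ·N² = 1440
  k=1: −1/(1!·0!·4!·0!·0!·2!) = -1/48
Σ = -1/48  ⇒  CG² = 1440·(-1/48)² = 5/8
CG = −√(5/8) = -0.790569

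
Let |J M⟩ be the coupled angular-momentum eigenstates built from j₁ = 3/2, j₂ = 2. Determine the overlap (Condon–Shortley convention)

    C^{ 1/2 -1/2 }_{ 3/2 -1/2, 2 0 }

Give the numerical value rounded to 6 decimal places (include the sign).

triangle: 3!*0!*1!/5! = 6/120
(j±m)!: 1!*2!*2!*2!*0!*1! = 8
prefactor² = (2J+1)*Δ*N² = 4/5
  k=2: +1/(2!*1!*0!*0!*0!*1!) = 1/2
Σ = 1/2  ⇒  CG² = 4/5*1/2² = 1/5
CG = +√(1/5) = +0.447214

+0.447214  (= +√(1/5))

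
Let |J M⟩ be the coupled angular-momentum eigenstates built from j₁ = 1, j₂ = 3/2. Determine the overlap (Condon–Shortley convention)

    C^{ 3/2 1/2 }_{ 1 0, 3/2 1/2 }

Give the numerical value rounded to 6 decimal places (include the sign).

−√(1/15) ≈ -0.258199

triangle: 1!*1!*2!/5! = 2/120
(j±m)!: 1!*1!*2!*1!*2!*1! = 4
prefactor² = (2J+1)*Δ*N² = 4/15
  k=0: +1/(0!*1!*1!*2!*0!*0!) = 1/2
  k=1: −1/(1!*0!*0!*1!*1!*1!) = -1
Σ = -1/2  ⇒  CG² = 4/15*(-1/2)² = 1/15
CG = −√(1/15) = -0.258199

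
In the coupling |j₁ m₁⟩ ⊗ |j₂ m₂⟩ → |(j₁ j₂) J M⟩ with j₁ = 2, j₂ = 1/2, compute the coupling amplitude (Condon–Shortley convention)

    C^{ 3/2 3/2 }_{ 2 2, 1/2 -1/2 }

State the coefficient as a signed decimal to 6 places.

triangle: 1!×3!×0!/5! = 6/120
(j±m)!: 4!×0!×0!×1!×3!×0! = 144
prefactor² = (2J+1)×Δ×N² = 144/5
  k=0: +1/(0!×1!×0!×0!×3!×0!) = 1/6
Σ = 1/6  ⇒  CG² = 144/5×1/6² = 4/5
CG = +√(4/5) = +0.894427

+0.894427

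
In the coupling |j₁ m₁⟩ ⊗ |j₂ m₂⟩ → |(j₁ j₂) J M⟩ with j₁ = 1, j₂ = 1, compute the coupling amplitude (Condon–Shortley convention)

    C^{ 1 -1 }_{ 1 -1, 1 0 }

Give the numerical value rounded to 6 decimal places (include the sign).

triangle: 1!·1!·1!/4! = 1/24
(j±m)!: 0!·2!·1!·1!·0!·2! = 4
prefactor² = (2J+1)·Δ·N² = 1/2
  k=1: −1/(1!·0!·1!·0!·0!·1!) = -1
Σ = -1  ⇒  CG² = 1/2·(-1)² = 1/2
CG = −√(1/2) = -0.707107

-0.707107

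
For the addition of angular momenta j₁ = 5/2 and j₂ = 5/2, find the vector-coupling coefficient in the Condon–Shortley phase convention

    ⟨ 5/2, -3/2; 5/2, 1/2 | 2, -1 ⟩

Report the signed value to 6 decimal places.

+√(1/7) = +0.377964

triangle: 3!×2!×2!/8! = 24/40320
(j±m)!: 1!×4!×3!×2!×1!×3! = 1728
prefactor² = (2J+1)×Δ×N² = 36/7
  k=2: +1/(2!×1!×2!×1!×0!×1!) = 1/4
  k=3: −1/(3!×0!×1!×0!×1!×2!) = -1/12
Σ = 1/6  ⇒  CG² = 36/7×1/6² = 1/7
CG = +√(1/7) = +0.377964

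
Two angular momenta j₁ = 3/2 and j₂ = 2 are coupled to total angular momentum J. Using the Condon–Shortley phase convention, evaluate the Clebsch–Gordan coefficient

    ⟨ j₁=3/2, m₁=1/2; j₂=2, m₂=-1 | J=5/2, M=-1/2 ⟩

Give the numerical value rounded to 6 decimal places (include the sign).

j₁+j₂−J=1  J+j₁−j₂=2  J−j₁+j₂=3  j₁+j₂+J+1=7
(j₁±m₁, j₂±m₂, J±M) = (2,1,1,3,2,3)
P² = 72/35
sum k=0..1:
  [0] +1/2 = 1/2
  [1] −1/12 = -1/12
S = 5/12
C² = P²·S² = 5/14 ; C = +0.597614

+√(5/14) ≈ +0.597614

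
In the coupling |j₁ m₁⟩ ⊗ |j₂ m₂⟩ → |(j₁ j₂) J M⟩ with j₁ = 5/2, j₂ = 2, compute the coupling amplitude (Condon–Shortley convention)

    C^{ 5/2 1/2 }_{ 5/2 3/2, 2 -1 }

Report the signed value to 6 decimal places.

+0.414039  (= +√(6/35))

√[6·2!3!2!/8! · 4!1!1!3!3!2!] = √(216/35)
  +(−1)^0/∏(0,2,1,1,2,1)! = 1/4  (running 1/4)
  +(−1)^1/∏(1,1,0,0,3,2)! = -1/12  (running 1/6)
⟨..|..⟩ = √(216/35)·(1/6) = +0.414039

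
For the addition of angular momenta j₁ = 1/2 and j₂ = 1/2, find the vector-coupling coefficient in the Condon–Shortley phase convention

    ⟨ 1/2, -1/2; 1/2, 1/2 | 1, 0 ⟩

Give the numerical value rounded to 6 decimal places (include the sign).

√[3·0!1!1!/3! · 0!1!1!0!1!1!] = √(1/2)
  +(−1)^0/∏(0,0,1,1,0,0)! = 1  (running 1)
⟨..|..⟩ = √(1/2)·(1) = +0.707107

+√(1/2) ≈ +0.707107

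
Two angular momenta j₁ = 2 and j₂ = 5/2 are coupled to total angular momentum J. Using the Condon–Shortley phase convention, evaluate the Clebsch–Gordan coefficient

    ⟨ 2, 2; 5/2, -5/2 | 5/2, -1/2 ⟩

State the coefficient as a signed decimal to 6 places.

j₁+j₂−J=2  J+j₁−j₂=2  J−j₁+j₂=3  j₁+j₂+J+1=8
(j₁±m₁, j₂±m₂, J±M) = (4,0,0,5,2,3)
P² = 864/7
sum k=0..0:
  [0] +1/24 = 1/24
S = 1/24
C² = P²·S² = 3/14 ; C = +0.462910

+0.462910  (= +√(3/14))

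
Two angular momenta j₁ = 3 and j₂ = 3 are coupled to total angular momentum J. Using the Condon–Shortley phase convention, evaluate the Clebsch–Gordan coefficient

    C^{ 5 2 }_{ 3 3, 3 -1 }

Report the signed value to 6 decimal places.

+0.408248  (= +√(1/6))

j₁+j₂−J=1  J+j₁−j₂=5  J−j₁+j₂=5  j₁+j₂+J+1=12
(j₁±m₁, j₂±m₂, J±M) = (6,0,2,4,7,3)
P² = 345600
sum k=0..0:
  [0] +1/1440 = 1/1440
S = 1/1440
C² = P²·S² = 1/6 ; C = +0.408248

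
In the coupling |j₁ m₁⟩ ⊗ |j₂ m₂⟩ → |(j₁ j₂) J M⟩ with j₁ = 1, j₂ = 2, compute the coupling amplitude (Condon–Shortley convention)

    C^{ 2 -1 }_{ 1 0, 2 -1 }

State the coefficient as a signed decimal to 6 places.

+0.408248  (= +√(1/6))

j₁+j₂−J=1  J+j₁−j₂=1  J−j₁+j₂=3  j₁+j₂+J+1=6
(j₁±m₁, j₂±m₂, J±M) = (1,1,1,3,1,3)
P² = 3/2
sum k=0..1:
  [0] +1/2 = 1/2
  [1] −1/6 = -1/6
S = 1/3
C² = P²·S² = 1/6 ; C = +0.408248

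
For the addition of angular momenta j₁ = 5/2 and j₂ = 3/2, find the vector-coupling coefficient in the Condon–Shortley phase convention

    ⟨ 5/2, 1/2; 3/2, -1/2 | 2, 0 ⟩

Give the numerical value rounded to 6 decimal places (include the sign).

triangle: 2!·3!·1!/7! = 12/5040
(j±m)!: 3!·2!·1!·2!·2!·2! = 96
prefactor² = (2J+1)·Δ·N² = 8/7
  k=0: +1/(0!·2!·2!·1!·1!·0!) = 1/4
  k=1: −1/(1!·1!·1!·0!·2!·1!) = -1/2
Σ = -1/4  ⇒  CG² = 8/7·(-1/4)² = 1/14
CG = −√(1/14) = -0.267261

−√(1/14) ≈ -0.267261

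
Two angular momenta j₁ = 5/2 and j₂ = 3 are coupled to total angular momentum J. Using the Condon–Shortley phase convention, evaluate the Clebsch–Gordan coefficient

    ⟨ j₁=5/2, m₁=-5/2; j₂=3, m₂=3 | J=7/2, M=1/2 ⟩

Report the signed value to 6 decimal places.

+√(2/21) ≈ +0.308607

triangle: 2!·3!·4!/10! = 288/3628800
(j±m)!: 0!·5!·6!·0!·4!·3! = 12441600
prefactor² = (2J+1)·Δ·N² = 55296/7
  k=2: +1/(2!·0!·3!·4!·0!·0!) = 1/288
Σ = 1/288  ⇒  CG² = 55296/7·1/288² = 2/21
CG = +√(2/21) = +0.308607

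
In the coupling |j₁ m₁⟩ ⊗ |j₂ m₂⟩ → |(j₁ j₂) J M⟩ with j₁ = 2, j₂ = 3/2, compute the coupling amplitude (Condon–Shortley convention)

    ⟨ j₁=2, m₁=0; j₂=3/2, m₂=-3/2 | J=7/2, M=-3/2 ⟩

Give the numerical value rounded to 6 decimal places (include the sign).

√[8·0!4!3!/8! · 2!2!0!3!2!5!] = √(1152/7)
  +(−1)^0/∏(0,0,2,0,2,3)! = 1/24  (running 1/24)
⟨..|..⟩ = √(1152/7)·(1/24) = +0.534522

+√(2/7) = +0.534522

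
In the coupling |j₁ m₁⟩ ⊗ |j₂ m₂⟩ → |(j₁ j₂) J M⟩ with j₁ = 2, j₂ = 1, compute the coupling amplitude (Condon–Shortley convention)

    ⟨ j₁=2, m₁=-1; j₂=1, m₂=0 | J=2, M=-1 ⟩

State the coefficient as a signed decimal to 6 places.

j₁+j₂−J=1  J+j₁−j₂=3  J−j₁+j₂=1  j₁+j₂+J+1=6
(j₁±m₁, j₂±m₂, J±M) = (1,3,1,1,1,3)
P² = 3/2
sum k=0..1:
  [0] +1/6 = 1/6
  [1] −1/2 = -1/2
S = -1/3
C² = P²·S² = 1/6 ; C = -0.408248

-0.408248  (= −√(1/6))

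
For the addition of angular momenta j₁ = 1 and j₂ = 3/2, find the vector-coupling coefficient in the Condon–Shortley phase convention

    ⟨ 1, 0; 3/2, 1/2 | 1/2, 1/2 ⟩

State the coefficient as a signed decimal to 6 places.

−√(1/3) = -0.577350

√[2·2!0!1!/4! · 1!1!2!1!1!0!] = √(1/3)
  +(−1)^1/∏(1,1,0,1,0,0)! = -1  (running -1)
⟨..|..⟩ = √(1/3)·(-1) = -0.577350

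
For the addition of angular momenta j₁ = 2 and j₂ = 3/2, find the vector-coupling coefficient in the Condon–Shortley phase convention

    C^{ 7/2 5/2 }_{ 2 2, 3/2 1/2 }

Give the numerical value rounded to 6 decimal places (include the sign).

j₁+j₂−J=0  J+j₁−j₂=4  J−j₁+j₂=3  j₁+j₂+J+1=8
(j₁±m₁, j₂±m₂, J±M) = (4,0,2,1,6,1)
P² = 6912/7
sum k=0..0:
  [0] +1/48 = 1/48
S = 1/48
C² = P²·S² = 3/7 ; C = +0.654654

+0.654654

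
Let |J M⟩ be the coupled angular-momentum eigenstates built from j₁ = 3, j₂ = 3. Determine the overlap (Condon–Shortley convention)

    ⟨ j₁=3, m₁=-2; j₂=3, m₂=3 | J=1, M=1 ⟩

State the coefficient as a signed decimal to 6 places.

triangle: 5!×1!×1!/8! = 120/40320
(j±m)!: 1!×5!×6!×0!×2!×0! = 172800
prefactor² = (2J+1)×Δ×N² = 10800/7
  k=5: −1/(5!×0!×0!×1!×1!×0!) = -1/120
Σ = -1/120  ⇒  CG² = 10800/7×(-1/120)² = 3/28
CG = −√(3/28) = -0.327327

-0.327327  (= −√(3/28))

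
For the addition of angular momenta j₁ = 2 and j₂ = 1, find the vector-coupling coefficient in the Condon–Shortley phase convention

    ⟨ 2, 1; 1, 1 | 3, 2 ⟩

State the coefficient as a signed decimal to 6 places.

+0.816497

j₁+j₂−J=0  J+j₁−j₂=4  J−j₁+j₂=2  j₁+j₂+J+1=7
(j₁±m₁, j₂±m₂, J±M) = (3,1,2,0,5,1)
P² = 96
sum k=0..0:
  [0] +1/12 = 1/12
S = 1/12
C² = P²·S² = 2/3 ; C = +0.816497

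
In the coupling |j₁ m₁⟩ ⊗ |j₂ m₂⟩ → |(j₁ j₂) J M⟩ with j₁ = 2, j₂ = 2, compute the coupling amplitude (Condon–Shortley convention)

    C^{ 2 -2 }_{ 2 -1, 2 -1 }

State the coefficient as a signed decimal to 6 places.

-0.654654

triangle: 2!*2!*2!/7! = 8/5040
(j±m)!: 1!*3!*1!*3!*0!*4! = 864
prefactor² = (2J+1)*Δ*N² = 48/7
  k=1: −1/(1!*1!*2!*0!*0!*2!) = -1/4
Σ = -1/4  ⇒  CG² = 48/7*(-1/4)² = 3/7
CG = −√(3/7) = -0.654654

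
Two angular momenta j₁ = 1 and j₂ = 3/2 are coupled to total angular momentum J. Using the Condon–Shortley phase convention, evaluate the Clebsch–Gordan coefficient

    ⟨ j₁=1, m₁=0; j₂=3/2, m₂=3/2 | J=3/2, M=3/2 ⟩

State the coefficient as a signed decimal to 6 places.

−√(3/5) ≈ -0.774597

triangle: 1!×1!×2!/5! = 2/120
(j±m)!: 1!×1!×3!×0!×3!×0! = 36
prefactor² = (2J+1)×Δ×N² = 12/5
  k=1: −1/(1!×0!×0!×2!×1!×0!) = -1/2
Σ = -1/2  ⇒  CG² = 12/5×(-1/2)² = 3/5
CG = −√(3/5) = -0.774597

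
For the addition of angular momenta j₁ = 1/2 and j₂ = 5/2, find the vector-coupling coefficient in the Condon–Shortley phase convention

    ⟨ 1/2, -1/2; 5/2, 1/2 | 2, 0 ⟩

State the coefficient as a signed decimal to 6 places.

√[5·1!0!4!/6! · 0!1!3!2!2!2!] = √(8)
  +(−1)^1/∏(1,0,0,2,0,2)! = -1/4  (running -1/4)
⟨..|..⟩ = √(8)·(-1/4) = -0.707107

-0.707107  (= −√(1/2))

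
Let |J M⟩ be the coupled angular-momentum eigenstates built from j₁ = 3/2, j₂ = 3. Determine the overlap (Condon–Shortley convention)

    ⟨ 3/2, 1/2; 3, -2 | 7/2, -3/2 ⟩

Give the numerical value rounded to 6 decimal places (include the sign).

√[8·1!2!5!/9! · 2!1!1!5!2!5!] = √(6400/21)
  +(−1)^0/∏(0,1,1,1,1,4)! = 1/24  (running 1/24)
  +(−1)^1/∏(1,0,0,0,2,5)! = -1/240  (running 3/80)
⟨..|..⟩ = √(6400/21)·(3/80) = +0.654654

+0.654654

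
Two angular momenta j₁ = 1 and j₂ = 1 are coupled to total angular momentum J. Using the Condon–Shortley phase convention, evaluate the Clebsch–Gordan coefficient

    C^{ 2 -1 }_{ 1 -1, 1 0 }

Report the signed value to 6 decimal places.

j₁+j₂−J=0  J+j₁−j₂=2  J−j₁+j₂=2  j₁+j₂+J+1=5
(j₁±m₁, j₂±m₂, J±M) = (0,2,1,1,1,3)
P² = 2
sum k=0..0:
  [0] +1/2 = 1/2
S = 1/2
C² = P²·S² = 1/2 ; C = +0.707107

+√(1/2) ≈ +0.707107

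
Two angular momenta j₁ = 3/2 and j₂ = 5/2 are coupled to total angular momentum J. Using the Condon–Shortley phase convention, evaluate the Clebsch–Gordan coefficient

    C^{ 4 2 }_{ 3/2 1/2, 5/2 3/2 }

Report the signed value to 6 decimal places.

+0.731925  (= +√(15/28))

triangle: 0!·3!·5!/9! = 720/362880
(j±m)!: 2!·1!·4!·1!·6!·2! = 69120
prefactor² = (2J+1)·Δ·N² = 8640/7
  k=0: +1/(0!·0!·1!·4!·2!·1!) = 1/48
Σ = 1/48  ⇒  CG² = 8640/7·1/48² = 15/28
CG = +√(15/28) = +0.731925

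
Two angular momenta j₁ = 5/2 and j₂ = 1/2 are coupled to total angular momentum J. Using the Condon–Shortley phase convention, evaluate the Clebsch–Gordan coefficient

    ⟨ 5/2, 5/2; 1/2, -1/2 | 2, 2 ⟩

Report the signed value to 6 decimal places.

j₁+j₂−J=1  J+j₁−j₂=4  J−j₁+j₂=0  j₁+j₂+J+1=6
(j₁±m₁, j₂±m₂, J±M) = (5,0,0,1,4,0)
P² = 480
sum k=0..0:
  [0] +1/24 = 1/24
S = 1/24
C² = P²·S² = 5/6 ; C = +0.912871

+√(5/6) = +0.912871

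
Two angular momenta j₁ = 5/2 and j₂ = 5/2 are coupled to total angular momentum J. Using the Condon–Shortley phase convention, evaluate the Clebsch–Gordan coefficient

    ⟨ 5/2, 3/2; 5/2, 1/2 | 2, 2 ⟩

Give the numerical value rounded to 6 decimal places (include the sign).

√[5·3!2!2!/8! · 4!1!3!2!4!0!] = √(144/7)
  +(−1)^1/∏(1,2,0,2,2,0)! = -1/8  (running -1/8)
⟨..|..⟩ = √(144/7)·(-1/8) = -0.566947

-0.566947  (= −√(9/28))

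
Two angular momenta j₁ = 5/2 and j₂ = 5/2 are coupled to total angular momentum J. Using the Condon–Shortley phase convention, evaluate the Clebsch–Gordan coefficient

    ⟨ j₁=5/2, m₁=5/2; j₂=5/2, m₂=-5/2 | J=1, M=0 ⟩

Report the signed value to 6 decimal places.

+0.597614

triangle: 4!*1!*1!/7! = 24/5040
(j±m)!: 5!*0!*0!*5!*1!*1! = 14400
prefactor² = (2J+1)*Δ*N² = 1440/7
  k=0: +1/(0!*4!*0!*0!*1!*1!) = 1/24
Σ = 1/24  ⇒  CG² = 1440/7*1/24² = 5/14
CG = +√(5/14) = +0.597614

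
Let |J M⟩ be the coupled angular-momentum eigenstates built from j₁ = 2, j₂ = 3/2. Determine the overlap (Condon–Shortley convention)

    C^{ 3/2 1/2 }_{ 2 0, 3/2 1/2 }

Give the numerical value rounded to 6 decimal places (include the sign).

−√(1/5) ≈ -0.447214

√[4·2!2!1!/6! · 2!2!2!1!2!1!] = √(16/45)
  +(−1)^1/∏(1,1,1,1,1,0)! = -1  (running -1)
  +(−1)^2/∏(2,0,0,0,2,1)! = 1/4  (running -3/4)
⟨..|..⟩ = √(16/45)·(-3/4) = -0.447214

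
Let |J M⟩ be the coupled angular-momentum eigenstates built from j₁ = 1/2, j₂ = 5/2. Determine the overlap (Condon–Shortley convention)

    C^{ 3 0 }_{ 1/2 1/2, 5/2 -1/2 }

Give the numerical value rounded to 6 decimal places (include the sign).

triangle: 0!*1!*5!/7! = 120/5040
(j±m)!: 1!*0!*2!*3!*3!*3! = 432
prefactor² = (2J+1)*Δ*N² = 72
  k=0: +1/(0!*0!*0!*2!*1!*3!) = 1/12
Σ = 1/12  ⇒  CG² = 72*1/12² = 1/2
CG = +√(1/2) = +0.707107

+0.707107  (= +√(1/2))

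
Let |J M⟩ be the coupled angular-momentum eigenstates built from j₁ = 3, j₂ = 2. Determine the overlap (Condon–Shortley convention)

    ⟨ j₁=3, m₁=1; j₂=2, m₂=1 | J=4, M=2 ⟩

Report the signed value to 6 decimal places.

−√(1/28) = -0.188982

triangle: 1!*5!*3!/10! = 720/3628800
(j±m)!: 4!*2!*3!*1!*6!*2! = 414720
prefactor² = (2J+1)*Δ*N² = 5184/7
  k=0: +1/(0!*1!*2!*3!*3!*0!) = 1/72
  k=1: −1/(1!*0!*1!*2!*4!*1!) = -1/48
Σ = -1/144  ⇒  CG² = 5184/7*(-1/144)² = 1/28
CG = −√(1/28) = -0.188982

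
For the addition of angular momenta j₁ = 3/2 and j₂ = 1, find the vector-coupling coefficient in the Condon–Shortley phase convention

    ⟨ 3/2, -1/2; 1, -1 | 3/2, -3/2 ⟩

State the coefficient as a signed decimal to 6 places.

triangle: 1!*2!*1!/5! = 2/120
(j±m)!: 1!*2!*0!*2!*0!*3! = 24
prefactor² = (2J+1)*Δ*N² = 8/5
  k=0: +1/(0!*1!*2!*0!*0!*1!) = 1/2
Σ = 1/2  ⇒  CG² = 8/5*1/2² = 2/5
CG = +√(2/5) = +0.632456

+0.632456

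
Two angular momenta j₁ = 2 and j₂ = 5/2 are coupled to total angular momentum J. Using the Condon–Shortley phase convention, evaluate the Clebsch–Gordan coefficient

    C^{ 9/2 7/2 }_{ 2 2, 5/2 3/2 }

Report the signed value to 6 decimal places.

triangle: 0!·4!·5!/10! = 2880/3628800
(j±m)!: 4!·0!·4!·1!·8!·1! = 23224320
prefactor² = (2J+1)·Δ·N² = 184320
  k=0: +1/(0!·0!·0!·4!·4!·1!) = 1/576
Σ = 1/576  ⇒  CG² = 184320·1/576² = 5/9
CG = +√(5/9) = +0.745356

+0.745356  (= +√(5/9))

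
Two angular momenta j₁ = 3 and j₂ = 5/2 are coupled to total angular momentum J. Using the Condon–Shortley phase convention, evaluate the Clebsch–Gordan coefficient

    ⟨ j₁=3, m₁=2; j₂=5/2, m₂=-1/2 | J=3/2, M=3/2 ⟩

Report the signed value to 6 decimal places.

-0.534522

j₁+j₂−J=4  J+j₁−j₂=2  J−j₁+j₂=1  j₁+j₂+J+1=8
(j₁±m₁, j₂±m₂, J±M) = (5,1,2,3,3,0)
P² = 288/7
sum k=1..1:
  [1] −1/12 = -1/12
S = -1/12
C² = P²·S² = 2/7 ; C = -0.534522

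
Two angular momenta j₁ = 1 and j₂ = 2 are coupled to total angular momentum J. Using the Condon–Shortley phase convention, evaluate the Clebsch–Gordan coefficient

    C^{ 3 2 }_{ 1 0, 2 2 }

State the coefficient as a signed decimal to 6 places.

j₁+j₂−J=0  J+j₁−j₂=2  J−j₁+j₂=4  j₁+j₂+J+1=7
(j₁±m₁, j₂±m₂, J±M) = (1,1,4,0,5,1)
P² = 192
sum k=0..0:
  [0] +1/24 = 1/24
S = 1/24
C² = P²·S² = 1/3 ; C = +0.577350

+0.577350  (= +√(1/3))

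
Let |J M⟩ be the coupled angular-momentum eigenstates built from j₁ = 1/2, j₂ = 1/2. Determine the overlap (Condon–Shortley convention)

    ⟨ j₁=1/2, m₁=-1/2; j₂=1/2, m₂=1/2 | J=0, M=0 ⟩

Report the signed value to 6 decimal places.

j₁+j₂−J=1  J+j₁−j₂=0  J−j₁+j₂=0  j₁+j₂+J+1=2
(j₁±m₁, j₂±m₂, J±M) = (0,1,1,0,0,0)
P² = 1/2
sum k=1..1:
  [1] −1/1 = -1
S = -1
C² = P²·S² = 1/2 ; C = -0.707107

−√(1/2) ≈ -0.707107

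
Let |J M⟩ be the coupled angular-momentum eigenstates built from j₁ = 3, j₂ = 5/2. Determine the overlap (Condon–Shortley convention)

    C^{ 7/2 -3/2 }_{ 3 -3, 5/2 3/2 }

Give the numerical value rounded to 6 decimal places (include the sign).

+√(2/7) = +0.534522

j₁+j₂−J=2  J+j₁−j₂=4  J−j₁+j₂=3  j₁+j₂+J+1=10
(j₁±m₁, j₂±m₂, J±M) = (0,6,4,1,2,5)
P² = 18432/7
sum k=2..2:
  [2] +1/96 = 1/96
S = 1/96
C² = P²·S² = 2/7 ; C = +0.534522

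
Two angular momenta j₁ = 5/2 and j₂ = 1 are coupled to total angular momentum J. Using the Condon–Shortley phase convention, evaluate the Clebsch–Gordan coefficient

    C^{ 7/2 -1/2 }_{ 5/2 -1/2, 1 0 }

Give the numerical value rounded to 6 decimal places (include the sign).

+√(4/7) ≈ +0.755929

triangle: 0!*5!*2!/8! = 240/40320
(j±m)!: 2!*3!*1!*1!*3!*4! = 1728
prefactor² = (2J+1)*Δ*N² = 576/7
  k=0: +1/(0!*0!*3!*1!*2!*1!) = 1/12
Σ = 1/12  ⇒  CG² = 576/7*1/12² = 4/7
CG = +√(4/7) = +0.755929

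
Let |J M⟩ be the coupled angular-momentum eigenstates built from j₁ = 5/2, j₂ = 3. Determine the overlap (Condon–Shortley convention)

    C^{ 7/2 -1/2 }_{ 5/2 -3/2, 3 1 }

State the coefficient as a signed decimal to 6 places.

j₁+j₂−J=2  J+j₁−j₂=3  J−j₁+j₂=4  j₁+j₂+J+1=10
(j₁±m₁, j₂±m₂, J±M) = (1,4,4,2,3,4)
P² = 18432/175
sum k=1..2:
  [1] −1/36 = -1/36
  [2] +1/16 = 1/16
S = 5/144
C² = P²·S² = 8/63 ; C = +0.356348

+√(8/63) = +0.356348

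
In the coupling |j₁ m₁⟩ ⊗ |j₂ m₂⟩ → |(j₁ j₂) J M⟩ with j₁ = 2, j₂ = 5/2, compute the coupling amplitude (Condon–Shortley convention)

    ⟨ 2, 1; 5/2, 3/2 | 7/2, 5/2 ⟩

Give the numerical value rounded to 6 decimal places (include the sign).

√[8·1!3!4!/9! · 3!1!4!1!6!1!] = √(2304/7)
  +(−1)^0/∏(0,1,1,4,2,0)! = 1/48  (running 1/48)
  +(−1)^1/∏(1,0,0,3,3,1)! = -1/36  (running -1/144)
⟨..|..⟩ = √(2304/7)·(-1/144) = -0.125988

-0.125988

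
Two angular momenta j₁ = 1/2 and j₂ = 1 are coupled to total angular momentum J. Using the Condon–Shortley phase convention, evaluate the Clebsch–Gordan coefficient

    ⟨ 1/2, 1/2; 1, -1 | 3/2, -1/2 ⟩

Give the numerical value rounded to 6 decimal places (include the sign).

+√(1/3) = +0.577350

√[4·0!1!2!/4! · 1!0!0!2!1!2!] = √(4/3)
  +(−1)^0/∏(0,0,0,0,1,2)! = 1/2  (running 1/2)
⟨..|..⟩ = √(4/3)·(1/2) = +0.577350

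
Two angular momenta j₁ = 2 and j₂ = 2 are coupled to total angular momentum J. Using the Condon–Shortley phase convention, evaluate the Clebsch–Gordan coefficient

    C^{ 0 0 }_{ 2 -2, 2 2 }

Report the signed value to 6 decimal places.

triangle: 4!*0!*0!/5! = 24/120
(j±m)!: 0!*4!*4!*0!*0!*0! = 576
prefactor² = (2J+1)*Δ*N² = 576/5
  k=4: +1/(4!*0!*0!*0!*0!*0!) = 1/24
Σ = 1/24  ⇒  CG² = 576/5*1/24² = 1/5
CG = +√(1/5) = +0.447214

+√(1/5) ≈ +0.447214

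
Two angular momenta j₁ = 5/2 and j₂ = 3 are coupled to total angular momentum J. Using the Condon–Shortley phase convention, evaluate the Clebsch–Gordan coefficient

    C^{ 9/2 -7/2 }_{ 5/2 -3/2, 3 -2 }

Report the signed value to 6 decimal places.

j₁+j₂−J=1  J+j₁−j₂=4  J−j₁+j₂=5  j₁+j₂+J+1=11
(j₁±m₁, j₂±m₂, J±M) = (1,4,1,5,1,8)
P² = 921600/11
sum k=0..1:
  [0] +1/576 = 1/576
  [1] −1/720 = -1/720
S = 1/2880
C² = P²·S² = 1/99 ; C = +0.100504

+0.100504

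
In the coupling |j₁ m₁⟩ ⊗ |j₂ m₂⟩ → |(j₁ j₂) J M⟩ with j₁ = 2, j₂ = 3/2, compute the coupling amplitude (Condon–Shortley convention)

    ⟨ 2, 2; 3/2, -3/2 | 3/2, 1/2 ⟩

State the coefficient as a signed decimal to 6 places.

+0.632456  (= +√(2/5))

j₁+j₂−J=2  J+j₁−j₂=2  J−j₁+j₂=1  j₁+j₂+J+1=6
(j₁±m₁, j₂±m₂, J±M) = (4,0,0,3,2,1)
P² = 32/5
sum k=0..0:
  [0] +1/4 = 1/4
S = 1/4
C² = P²·S² = 2/5 ; C = +0.632456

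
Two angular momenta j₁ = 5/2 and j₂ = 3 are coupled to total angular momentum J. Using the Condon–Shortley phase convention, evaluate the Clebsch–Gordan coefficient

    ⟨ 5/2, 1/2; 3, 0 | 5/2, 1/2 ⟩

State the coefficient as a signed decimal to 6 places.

-0.276026

√[6·3!2!3!/9! · 3!2!3!3!3!2!] = √(216/35)
  +(−1)^0/∏(0,3,2,3,0,0)! = 1/72  (running 1/72)
  +(−1)^1/∏(1,2,1,2,1,1)! = -1/4  (running -17/72)
  +(−1)^2/∏(2,1,0,1,2,2)! = 1/8  (running -1/9)
⟨..|..⟩ = √(216/35)·(-1/9) = -0.276026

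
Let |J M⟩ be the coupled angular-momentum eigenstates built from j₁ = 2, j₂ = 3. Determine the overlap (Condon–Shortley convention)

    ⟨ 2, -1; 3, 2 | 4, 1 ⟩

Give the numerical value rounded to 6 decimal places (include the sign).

-0.591608

√[9·1!3!5!/10! · 1!3!5!1!5!3!] = √(6480/7)
  +(−1)^0/∏(0,1,3,5,0,0)! = 1/720  (running 1/720)
  +(−1)^1/∏(1,0,2,4,1,1)! = -1/48  (running -7/360)
⟨..|..⟩ = √(6480/7)·(-7/360) = -0.591608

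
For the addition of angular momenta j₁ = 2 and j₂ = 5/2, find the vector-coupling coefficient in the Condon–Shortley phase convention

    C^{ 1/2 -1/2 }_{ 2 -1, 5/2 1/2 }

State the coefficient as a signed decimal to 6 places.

-0.365148

triangle: 4!·0!·1!/6! = 24/720
(j±m)!: 1!·3!·3!·2!·0!·1! = 72
prefactor² = (2J+1)·Δ·N² = 24/5
  k=3: −1/(3!·1!·0!·0!·0!·1!) = -1/6
Σ = -1/6  ⇒  CG² = 24/5·(-1/6)² = 2/15
CG = −√(2/15) = -0.365148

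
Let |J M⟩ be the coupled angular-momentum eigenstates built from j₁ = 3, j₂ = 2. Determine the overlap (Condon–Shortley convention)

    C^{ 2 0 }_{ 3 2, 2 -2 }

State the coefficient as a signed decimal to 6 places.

triangle: 3!*3!*1!/8! = 36/40320
(j±m)!: 5!*1!*0!*4!*2!*2! = 11520
prefactor² = (2J+1)*Δ*N² = 360/7
  k=0: +1/(0!*3!*1!*0!*2!*1!) = 1/12
Σ = 1/12  ⇒  CG² = 360/7*1/12² = 5/14
CG = +√(5/14) = +0.597614

+√(5/14) = +0.597614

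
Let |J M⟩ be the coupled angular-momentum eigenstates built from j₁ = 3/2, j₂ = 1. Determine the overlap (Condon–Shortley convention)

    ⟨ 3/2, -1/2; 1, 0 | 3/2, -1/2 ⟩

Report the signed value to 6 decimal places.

-0.258199

j₁+j₂−J=1  J+j₁−j₂=2  J−j₁+j₂=1  j₁+j₂+J+1=5
(j₁±m₁, j₂±m₂, J±M) = (1,2,1,1,1,2)
P² = 4/15
sum k=0..1:
  [0] +1/2 = 1/2
  [1] −1/1 = -1
S = -1/2
C² = P²·S² = 1/15 ; C = -0.258199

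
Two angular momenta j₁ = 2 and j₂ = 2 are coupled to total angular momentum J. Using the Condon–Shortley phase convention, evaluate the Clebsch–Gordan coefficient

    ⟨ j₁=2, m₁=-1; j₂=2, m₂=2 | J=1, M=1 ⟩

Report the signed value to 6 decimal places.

-0.447214

j₁+j₂−J=3  J+j₁−j₂=1  J−j₁+j₂=1  j₁+j₂+J+1=6
(j₁±m₁, j₂±m₂, J±M) = (1,3,4,0,2,0)
P² = 36/5
sum k=3..3:
  [3] −1/6 = -1/6
S = -1/6
C² = P²·S² = 1/5 ; C = -0.447214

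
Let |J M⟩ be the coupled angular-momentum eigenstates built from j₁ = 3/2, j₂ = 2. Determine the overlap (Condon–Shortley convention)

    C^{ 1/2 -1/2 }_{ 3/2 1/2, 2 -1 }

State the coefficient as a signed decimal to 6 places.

−√(3/10) = -0.547723

triangle: 3!·0!·1!/5! = 6/120
(j±m)!: 2!·1!·1!·3!·0!·1! = 12
prefactor² = (2J+1)·Δ·N² = 6/5
  k=1: −1/(1!·2!·0!·0!·0!·1!) = -1/2
Σ = -1/2  ⇒  CG² = 6/5·(-1/2)² = 3/10
CG = −√(3/10) = -0.547723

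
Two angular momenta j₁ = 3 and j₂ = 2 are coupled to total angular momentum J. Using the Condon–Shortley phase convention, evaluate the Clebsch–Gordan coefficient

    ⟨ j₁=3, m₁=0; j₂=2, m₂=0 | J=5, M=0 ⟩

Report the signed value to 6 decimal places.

+0.690066

j₁+j₂−J=0  J+j₁−j₂=6  J−j₁+j₂=4  j₁+j₂+J+1=11
(j₁±m₁, j₂±m₂, J±M) = (3,3,2,2,5,5)
P² = 69120/7
sum k=0..0:
  [0] +1/144 = 1/144
S = 1/144
C² = P²·S² = 10/21 ; C = +0.690066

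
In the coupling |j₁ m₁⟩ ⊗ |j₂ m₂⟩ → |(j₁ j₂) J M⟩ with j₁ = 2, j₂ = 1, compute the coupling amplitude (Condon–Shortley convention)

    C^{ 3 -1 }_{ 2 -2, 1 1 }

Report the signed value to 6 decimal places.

triangle: 0!·4!·2!/7! = 48/5040
(j±m)!: 0!·4!·2!·0!·2!·4! = 2304
prefactor² = (2J+1)·Δ·N² = 768/5
  k=0: +1/(0!·0!·4!·2!·0!·0!) = 1/48
Σ = 1/48  ⇒  CG² = 768/5·1/48² = 1/15
CG = +√(1/15) = +0.258199

+0.258199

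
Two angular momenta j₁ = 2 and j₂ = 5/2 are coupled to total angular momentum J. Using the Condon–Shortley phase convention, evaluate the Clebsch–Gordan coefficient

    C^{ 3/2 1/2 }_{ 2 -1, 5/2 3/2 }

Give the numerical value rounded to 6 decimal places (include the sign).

+√(2/105) = +0.138013

triangle: 3!·1!·2!/7! = 12/5040
(j±m)!: 1!·3!·4!·1!·2!·1! = 288
prefactor² = (2J+1)·Δ·N² = 96/35
  k=2: +1/(2!·1!·1!·2!·0!·0!) = 1/4
  k=3: −1/(3!·0!·0!·1!·1!·1!) = -1/6
Σ = 1/12  ⇒  CG² = 96/35·1/12² = 2/105
CG = +√(2/105) = +0.138013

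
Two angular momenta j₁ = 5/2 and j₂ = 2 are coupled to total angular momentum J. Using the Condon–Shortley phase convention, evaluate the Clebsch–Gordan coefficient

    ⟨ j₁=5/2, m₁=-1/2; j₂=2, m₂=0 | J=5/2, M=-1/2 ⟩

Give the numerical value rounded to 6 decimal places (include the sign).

−√(8/35) = -0.478091

triangle: 2!·3!·2!/8! = 24/40320
(j±m)!: 2!·3!·2!·2!·2!·3! = 576
prefactor² = (2J+1)·Δ·N² = 72/35
  k=0: +1/(0!·2!·3!·2!·0!·0!) = 1/24
  k=1: −1/(1!·1!·2!·1!·1!·1!) = -1/2
  k=2: +1/(2!·0!·1!·0!·2!·2!) = 1/8
Σ = -1/3  ⇒  CG² = 72/35·(-1/3)² = 8/35
CG = −√(8/35) = -0.478091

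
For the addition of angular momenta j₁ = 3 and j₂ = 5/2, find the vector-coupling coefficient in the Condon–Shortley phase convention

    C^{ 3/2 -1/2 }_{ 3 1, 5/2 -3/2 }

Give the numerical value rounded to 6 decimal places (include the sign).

−√(7/30) = -0.483046

j₁+j₂−J=4  J+j₁−j₂=2  J−j₁+j₂=1  j₁+j₂+J+1=8
(j₁±m₁, j₂±m₂, J±M) = (4,2,1,4,1,2)
P² = 384/35
sum k=0..1:
  [0] +1/48 = 1/48
  [1] −1/6 = -1/6
S = -7/48
C² = P²·S² = 7/30 ; C = -0.483046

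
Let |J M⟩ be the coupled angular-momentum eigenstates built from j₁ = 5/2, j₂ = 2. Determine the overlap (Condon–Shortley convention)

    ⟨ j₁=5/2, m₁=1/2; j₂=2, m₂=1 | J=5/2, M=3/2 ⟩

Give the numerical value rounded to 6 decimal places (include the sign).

j₁+j₂−J=2  J+j₁−j₂=3  J−j₁+j₂=2  j₁+j₂+J+1=8
(j₁±m₁, j₂±m₂, J±M) = (3,2,3,1,4,1)
P² = 216/35
sum k=1..2:
  [1] −1/4 = -1/4
  [2] +1/12 = 1/12
S = -1/6
C² = P²·S² = 6/35 ; C = -0.414039

-0.414039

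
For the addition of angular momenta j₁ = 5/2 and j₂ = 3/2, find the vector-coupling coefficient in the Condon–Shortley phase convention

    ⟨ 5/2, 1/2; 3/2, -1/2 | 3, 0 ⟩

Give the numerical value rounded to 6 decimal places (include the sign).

+√(1/5) = +0.447214

j₁+j₂−J=1  J+j₁−j₂=4  J−j₁+j₂=2  j₁+j₂+J+1=8
(j₁±m₁, j₂±m₂, J±M) = (3,2,1,2,3,3)
P² = 36/5
sum k=0..1:
  [0] +1/4 = 1/4
  [1] −1/12 = -1/12
S = 1/6
C² = P²·S² = 1/5 ; C = +0.447214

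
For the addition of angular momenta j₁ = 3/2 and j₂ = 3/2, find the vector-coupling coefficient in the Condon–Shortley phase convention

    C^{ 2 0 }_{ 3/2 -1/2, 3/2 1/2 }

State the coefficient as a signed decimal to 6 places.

−√(1/4) ≈ -0.500000

j₁+j₂−J=1  J+j₁−j₂=2  J−j₁+j₂=2  j₁+j₂+J+1=6
(j₁±m₁, j₂±m₂, J±M) = (1,2,2,1,2,2)
P² = 4/9
sum k=0..1:
  [0] +1/4 = 1/4
  [1] −1/1 = -1
S = -3/4
C² = P²·S² = 1/4 ; C = -0.500000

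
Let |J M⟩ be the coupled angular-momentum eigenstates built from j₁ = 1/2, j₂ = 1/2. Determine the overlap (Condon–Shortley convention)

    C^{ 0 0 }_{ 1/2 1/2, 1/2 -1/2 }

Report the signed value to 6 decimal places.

+0.707107  (= +√(1/2))

j₁+j₂−J=1  J+j₁−j₂=0  J−j₁+j₂=0  j₁+j₂+J+1=2
(j₁±m₁, j₂±m₂, J±M) = (1,0,0,1,0,0)
P² = 1/2
sum k=0..0:
  [0] +1/1 = 1
S = 1
C² = P²·S² = 1/2 ; C = +0.707107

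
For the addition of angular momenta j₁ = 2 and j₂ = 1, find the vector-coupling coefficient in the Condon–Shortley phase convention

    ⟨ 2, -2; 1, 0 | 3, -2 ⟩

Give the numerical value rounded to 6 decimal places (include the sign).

j₁+j₂−J=0  J+j₁−j₂=4  J−j₁+j₂=2  j₁+j₂+J+1=7
(j₁±m₁, j₂±m₂, J±M) = (0,4,1,1,1,5)
P² = 192
sum k=0..0:
  [0] +1/24 = 1/24
S = 1/24
C² = P²·S² = 1/3 ; C = +0.577350

+√(1/3) ≈ +0.577350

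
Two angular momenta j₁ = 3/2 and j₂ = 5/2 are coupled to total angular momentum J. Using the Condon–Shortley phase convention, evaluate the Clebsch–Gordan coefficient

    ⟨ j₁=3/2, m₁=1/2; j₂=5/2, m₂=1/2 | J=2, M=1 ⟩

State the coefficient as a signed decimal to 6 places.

triangle: 2!×1!×3!/7! = 12/5040
(j±m)!: 2!×1!×3!×2!×3!×1! = 144
prefactor² = (2J+1)×Δ×N² = 12/7
  k=0: +1/(0!×2!×1!×3!×0!×0!) = 1/12
  k=1: −1/(1!×1!×0!×2!×1!×1!) = -1/2
Σ = -5/12  ⇒  CG² = 12/7×(-5/12)² = 25/84
CG = −√(25/84) = -0.545545

-0.545545  (= −√(25/84))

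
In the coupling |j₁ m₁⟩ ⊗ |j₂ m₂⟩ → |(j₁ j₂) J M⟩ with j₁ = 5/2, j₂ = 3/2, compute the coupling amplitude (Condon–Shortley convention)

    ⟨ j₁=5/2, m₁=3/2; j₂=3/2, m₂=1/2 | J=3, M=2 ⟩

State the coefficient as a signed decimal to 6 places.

+0.288675  (= +√(1/12))

√[7·1!4!2!/8! · 4!1!2!1!5!1!] = √(48)
  +(−1)^0/∏(0,1,1,2,3,0)! = 1/12  (running 1/12)
  +(−1)^1/∏(1,0,0,1,4,1)! = -1/24  (running 1/24)
⟨..|..⟩ = √(48)·(1/24) = +0.288675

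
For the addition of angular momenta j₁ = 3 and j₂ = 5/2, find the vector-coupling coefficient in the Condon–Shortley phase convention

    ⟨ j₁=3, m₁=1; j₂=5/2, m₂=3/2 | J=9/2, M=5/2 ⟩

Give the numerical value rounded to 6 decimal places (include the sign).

j₁+j₂−J=1  J+j₁−j₂=5  J−j₁+j₂=4  j₁+j₂+J+1=11
(j₁±m₁, j₂±m₂, J±M) = (4,2,4,1,7,2)
P² = 92160/11
sum k=0..1:
  [0] +1/288 = 1/288
  [1] −1/144 = -1/144
S = -1/288
C² = P²·S² = 10/99 ; C = -0.317821

−√(10/99) = -0.317821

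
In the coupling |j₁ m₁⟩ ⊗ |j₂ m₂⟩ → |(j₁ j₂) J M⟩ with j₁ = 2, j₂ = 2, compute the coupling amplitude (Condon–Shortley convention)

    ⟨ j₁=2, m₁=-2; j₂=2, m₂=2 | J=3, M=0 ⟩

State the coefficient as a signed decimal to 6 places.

j₁+j₂−J=1  J+j₁−j₂=3  J−j₁+j₂=3  j₁+j₂+J+1=8
(j₁±m₁, j₂±m₂, J±M) = (0,4,4,0,3,3)
P² = 648/5
sum k=1..1:
  [1] −1/36 = -1/36
S = -1/36
C² = P²·S² = 1/10 ; C = -0.316228

-0.316228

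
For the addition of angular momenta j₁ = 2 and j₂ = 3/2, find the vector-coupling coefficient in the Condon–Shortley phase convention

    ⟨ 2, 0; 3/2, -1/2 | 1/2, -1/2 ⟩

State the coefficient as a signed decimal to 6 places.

−√(1/5) ≈ -0.447214

j₁+j₂−J=3  J+j₁−j₂=1  J−j₁+j₂=0  j₁+j₂+J+1=5
(j₁±m₁, j₂±m₂, J±M) = (2,2,1,2,0,1)
P² = 4/5
sum k=1..1:
  [1] −1/2 = -1/2
S = -1/2
C² = P²·S² = 1/5 ; C = -0.447214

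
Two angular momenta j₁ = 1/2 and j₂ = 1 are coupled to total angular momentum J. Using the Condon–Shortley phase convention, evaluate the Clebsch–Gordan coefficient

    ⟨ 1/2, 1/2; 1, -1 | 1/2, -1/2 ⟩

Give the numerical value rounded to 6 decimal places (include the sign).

triangle: 1!×0!×1!/3! = 1/6
(j±m)!: 1!×0!×0!×2!×0!×1! = 2
prefactor² = (2J+1)×Δ×N² = 2/3
  k=0: +1/(0!×1!×0!×0!×0!×1!) = 1
Σ = 1  ⇒  CG² = 2/3×1² = 2/3
CG = +√(2/3) = +0.816497

+√(2/3) ≈ +0.816497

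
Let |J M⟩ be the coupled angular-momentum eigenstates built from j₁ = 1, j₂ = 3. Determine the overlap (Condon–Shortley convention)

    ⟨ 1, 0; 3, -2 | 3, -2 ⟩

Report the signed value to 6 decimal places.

j₁+j₂−J=1  J+j₁−j₂=1  J−j₁+j₂=5  j₁+j₂+J+1=8
(j₁±m₁, j₂±m₂, J±M) = (1,1,1,5,1,5)
P² = 300
sum k=0..1:
  [0] +1/24 = 1/24
  [1] −1/120 = -1/120
S = 1/30
C² = P²·S² = 1/3 ; C = +0.577350

+0.577350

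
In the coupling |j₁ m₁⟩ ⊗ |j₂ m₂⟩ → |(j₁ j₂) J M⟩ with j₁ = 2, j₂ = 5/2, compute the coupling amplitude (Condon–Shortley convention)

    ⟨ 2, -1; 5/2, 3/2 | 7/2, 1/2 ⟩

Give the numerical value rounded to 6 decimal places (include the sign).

√[8·1!3!4!/9! · 1!3!4!1!4!3!] = √(2304/35)
  +(−1)^0/∏(0,1,3,4,0,0)! = 1/144  (running 1/144)
  +(−1)^1/∏(1,0,2,3,1,1)! = -1/12  (running -11/144)
⟨..|..⟩ = √(2304/35)·(-11/144) = -0.619780

−√(121/315) = -0.619780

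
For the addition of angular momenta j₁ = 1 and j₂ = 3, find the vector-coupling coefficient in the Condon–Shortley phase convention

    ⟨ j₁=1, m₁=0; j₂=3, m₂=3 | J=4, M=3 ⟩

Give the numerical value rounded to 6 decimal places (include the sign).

+0.500000  (= +√(1/4))

triangle: 0!·2!·6!/9! = 1440/362880
(j±m)!: 1!·1!·6!·0!·7!·1! = 3628800
prefactor² = (2J+1)·Δ·N² = 129600
  k=0: +1/(0!·0!·1!·6!·1!·0!) = 1/720
Σ = 1/720  ⇒  CG² = 129600·1/720² = 1/4
CG = +√(1/4) = +0.500000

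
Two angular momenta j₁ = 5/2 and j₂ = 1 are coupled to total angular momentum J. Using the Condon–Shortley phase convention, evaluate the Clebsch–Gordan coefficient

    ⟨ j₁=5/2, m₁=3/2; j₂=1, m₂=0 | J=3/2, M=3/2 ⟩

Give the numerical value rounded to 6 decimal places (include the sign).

−√(4/15) ≈ -0.516398

j₁+j₂−J=2  J+j₁−j₂=3  J−j₁+j₂=0  j₁+j₂+J+1=6
(j₁±m₁, j₂±m₂, J±M) = (4,1,1,1,3,0)
P² = 48/5
sum k=1..1:
  [1] −1/6 = -1/6
S = -1/6
C² = P²·S² = 4/15 ; C = -0.516398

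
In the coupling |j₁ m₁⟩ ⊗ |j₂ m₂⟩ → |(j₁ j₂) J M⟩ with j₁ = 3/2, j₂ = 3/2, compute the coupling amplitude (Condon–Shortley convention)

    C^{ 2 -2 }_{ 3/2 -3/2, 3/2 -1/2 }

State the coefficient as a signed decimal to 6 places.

triangle: 1!*2!*2!/6! = 4/720
(j±m)!: 0!*3!*1!*2!*0!*4! = 288
prefactor² = (2J+1)*Δ*N² = 8
  k=1: −1/(1!*0!*2!*0!*0!*2!) = -1/4
Σ = -1/4  ⇒  CG² = 8*(-1/4)² = 1/2
CG = −√(1/2) = -0.707107

-0.707107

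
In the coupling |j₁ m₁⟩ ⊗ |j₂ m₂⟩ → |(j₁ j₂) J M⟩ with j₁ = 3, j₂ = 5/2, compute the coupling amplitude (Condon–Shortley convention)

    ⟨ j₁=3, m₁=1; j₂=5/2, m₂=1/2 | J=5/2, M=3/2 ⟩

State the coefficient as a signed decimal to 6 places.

√[6·3!3!2!/9! · 4!2!3!2!4!1!] = √(576/35)
  +(−1)^1/∏(1,2,1,2,2,0)! = -1/8  (running -1/8)
  +(−1)^2/∏(2,1,0,1,3,1)! = 1/12  (running -1/24)
⟨..|..⟩ = √(576/35)·(-1/24) = -0.169031

−√(1/35) ≈ -0.169031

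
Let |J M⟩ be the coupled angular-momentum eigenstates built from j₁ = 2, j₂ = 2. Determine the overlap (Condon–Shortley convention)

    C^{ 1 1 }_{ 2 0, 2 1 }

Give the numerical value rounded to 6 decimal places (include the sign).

triangle: 3!*1!*1!/6! = 6/720
(j±m)!: 2!*2!*3!*1!*2!*0! = 48
prefactor² = (2J+1)*Δ*N² = 6/5
  k=2: +1/(2!*1!*0!*1!*1!*0!) = 1/2
Σ = 1/2  ⇒  CG² = 6/5*1/2² = 3/10
CG = +√(3/10) = +0.547723

+√(3/10) = +0.547723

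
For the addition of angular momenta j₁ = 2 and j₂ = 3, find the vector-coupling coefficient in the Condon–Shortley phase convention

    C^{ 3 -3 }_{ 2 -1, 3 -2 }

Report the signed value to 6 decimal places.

√[7·2!2!4!/9! · 1!3!1!5!0!6!] = √(960)
  +(−1)^1/∏(1,1,2,0,0,4)! = -1/48  (running -1/48)
⟨..|..⟩ = √(960)·(-1/48) = -0.645497

−√(5/12) = -0.645497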